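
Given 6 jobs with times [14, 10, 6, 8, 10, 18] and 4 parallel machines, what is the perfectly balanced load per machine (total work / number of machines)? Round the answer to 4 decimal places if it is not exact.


Total processing time = 14 + 10 + 6 + 8 + 10 + 18 = 66
Number of machines = 4
Ideal balanced load = 66 / 4 = 16.5

16.5


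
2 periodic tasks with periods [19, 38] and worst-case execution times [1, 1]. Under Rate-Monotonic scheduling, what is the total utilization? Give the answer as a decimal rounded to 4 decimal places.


Compute individual utilizations (exact fractions):
  Task 1: C/T = 1/19 (approx. 0.0526)
  Task 2: C/T = 1/38 (approx. 0.0263)
Total utilization U = 1/19 + 1/38 = 3/38
Rounded to 4 decimal places: U = 0.0789
RM (Liu & Layland) bound for 2 tasks = 0.828427; compare with U = 3/38 (approx. 0.078947)
U <= bound, so schedulable by RM sufficient condition.

0.0789


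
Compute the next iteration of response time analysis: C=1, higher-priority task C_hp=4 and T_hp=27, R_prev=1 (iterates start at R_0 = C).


R_next = C + ceil(R_prev / T_hp) * C_hp
ceil(1 / 27) = ceil(0.037) = 1
Interference = 1 * 4 = 4
R_next = 1 + 4 = 5

5


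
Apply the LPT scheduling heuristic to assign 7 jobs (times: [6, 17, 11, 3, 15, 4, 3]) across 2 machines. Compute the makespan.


Sort jobs in decreasing order (LPT): [17, 15, 11, 6, 4, 3, 3]
Assign each job to the least loaded machine:
  Machine 1: jobs [17, 6, 4, 3], load = 30
  Machine 2: jobs [15, 11, 3], load = 29
Makespan = max load = 30

30


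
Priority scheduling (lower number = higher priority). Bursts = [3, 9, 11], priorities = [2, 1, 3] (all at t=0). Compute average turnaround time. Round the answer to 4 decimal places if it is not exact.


Sort by priority (ascending = highest first):
Order: [(1, 9), (2, 3), (3, 11)]
Completion times:
  Priority 1, burst=9, C=9
  Priority 2, burst=3, C=12
  Priority 3, burst=11, C=23
Average turnaround = 44/3 = 14.6667

14.6667


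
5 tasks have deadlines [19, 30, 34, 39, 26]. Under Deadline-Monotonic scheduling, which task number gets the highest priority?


Sort tasks by relative deadline (ascending):
  Task 1: deadline = 19
  Task 5: deadline = 26
  Task 2: deadline = 30
  Task 3: deadline = 34
  Task 4: deadline = 39
Priority order (highest first): [1, 5, 2, 3, 4]
Highest priority task = 1

1


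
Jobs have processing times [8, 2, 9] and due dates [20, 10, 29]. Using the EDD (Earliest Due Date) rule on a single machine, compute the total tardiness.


Sort by due date (EDD order): [(2, 10), (8, 20), (9, 29)]
Compute completion times and tardiness:
  Job 1: p=2, d=10, C=2, tardiness=max(0,2-10)=0
  Job 2: p=8, d=20, C=10, tardiness=max(0,10-20)=0
  Job 3: p=9, d=29, C=19, tardiness=max(0,19-29)=0
Total tardiness = 0

0


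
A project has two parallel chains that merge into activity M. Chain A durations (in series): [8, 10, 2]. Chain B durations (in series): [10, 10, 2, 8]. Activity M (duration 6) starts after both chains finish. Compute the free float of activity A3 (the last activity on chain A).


ES(A3) = sum of predecessors on chain A = 18
EF(A3) = ES + duration = 18 + 2 = 20
Successor of A3 is M. ES(M) = max(sum(A), sum(B)) = max(20, 30) = 30
Free float = ES(successor) - EF(current) = 30 - 20 = 10

10


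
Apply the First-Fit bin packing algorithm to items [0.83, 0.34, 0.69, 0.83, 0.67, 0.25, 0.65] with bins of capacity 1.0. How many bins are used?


Place items sequentially using First-Fit:
  Item 0.83 -> new Bin 1
  Item 0.34 -> new Bin 2
  Item 0.69 -> new Bin 3
  Item 0.83 -> new Bin 4
  Item 0.67 -> new Bin 5
  Item 0.25 -> Bin 2 (now 0.59)
  Item 0.65 -> new Bin 6
Total bins used = 6

6


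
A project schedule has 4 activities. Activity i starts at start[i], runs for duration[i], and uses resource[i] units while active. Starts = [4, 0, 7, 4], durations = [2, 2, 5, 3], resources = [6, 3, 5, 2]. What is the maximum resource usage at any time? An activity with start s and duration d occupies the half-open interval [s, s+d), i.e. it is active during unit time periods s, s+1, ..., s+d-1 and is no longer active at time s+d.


Each activity i is active on [start_i, start_i + duration_i).
Compute total resource usage per time slot:
  t=0: active resources = [3], total = 3
  t=1: active resources = [3], total = 3
  t=2: active resources = [], total = 0
  t=3: active resources = [], total = 0
  t=4: active resources = [6, 2], total = 8
  t=5: active resources = [6, 2], total = 8
  t=6: active resources = [2], total = 2
  t=7: active resources = [5], total = 5
  t=8: active resources = [5], total = 5
  t=9: active resources = [5], total = 5
  t=10: active resources = [5], total = 5
  t=11: active resources = [5], total = 5
Peak resource demand = 8

8


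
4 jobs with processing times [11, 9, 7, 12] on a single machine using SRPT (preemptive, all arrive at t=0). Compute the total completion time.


Since all jobs arrive at t=0, SRPT equals SPT ordering.
SPT order: [7, 9, 11, 12]
Completion times:
  Job 1: p=7, C=7
  Job 2: p=9, C=16
  Job 3: p=11, C=27
  Job 4: p=12, C=39
Total completion time = 7 + 16 + 27 + 39 = 89

89


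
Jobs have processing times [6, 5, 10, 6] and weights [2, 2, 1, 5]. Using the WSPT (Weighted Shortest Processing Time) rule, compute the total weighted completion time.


Compute p/w ratios and sort ascending (WSPT): [(6, 5), (5, 2), (6, 2), (10, 1)]
Compute weighted completion times:
  Job (p=6,w=5): C=6, w*C=5*6=30
  Job (p=5,w=2): C=11, w*C=2*11=22
  Job (p=6,w=2): C=17, w*C=2*17=34
  Job (p=10,w=1): C=27, w*C=1*27=27
Total weighted completion time = 113

113


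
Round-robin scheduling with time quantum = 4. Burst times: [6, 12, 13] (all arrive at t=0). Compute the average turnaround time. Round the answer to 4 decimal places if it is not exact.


Time quantum = 4
Execution trace:
  J1 runs 4 units, time = 4
  J2 runs 4 units, time = 8
  J3 runs 4 units, time = 12
  J1 runs 2 units, time = 14
  J2 runs 4 units, time = 18
  J3 runs 4 units, time = 22
  J2 runs 4 units, time = 26
  J3 runs 4 units, time = 30
  J3 runs 1 units, time = 31
Finish times: [14, 26, 31]
Average turnaround = 71/3 = 23.6667

23.6667


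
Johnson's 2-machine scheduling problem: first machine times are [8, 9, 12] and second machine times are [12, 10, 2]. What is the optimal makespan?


Apply Johnson's rule:
  Group 1 (a <= b): [(1, 8, 12), (2, 9, 10)]
  Group 2 (a > b): [(3, 12, 2)]
Optimal job order: [1, 2, 3]
Schedule:
  Job 1: M1 done at 8, M2 done at 20
  Job 2: M1 done at 17, M2 done at 30
  Job 3: M1 done at 29, M2 done at 32
Makespan = 32

32


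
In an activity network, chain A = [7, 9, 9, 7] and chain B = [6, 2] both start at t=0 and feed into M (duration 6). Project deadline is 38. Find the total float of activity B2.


Forward pass: ES(B2) = sum of predecessors on chain B = 6
EF = ES + duration = 6 + 2 = 8
Backward pass: LF(M) = deadline = 38; LS(M) = 38 - 6 = 32
LF(B2) = LS(M) - sum(successors on chain B) = 32 - 0 = 32
LS = LF - duration = 32 - 2 = 30
Total float = LS - ES = 30 - 6 = 24

24


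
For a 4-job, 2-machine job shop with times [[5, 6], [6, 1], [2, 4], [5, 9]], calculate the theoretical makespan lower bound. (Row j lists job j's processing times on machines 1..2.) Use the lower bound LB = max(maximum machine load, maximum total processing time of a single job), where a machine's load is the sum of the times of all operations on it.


Machine loads:
  Machine 1: 5 + 6 + 2 + 5 = 18
  Machine 2: 6 + 1 + 4 + 9 = 20
Max machine load = 20
Job totals:
  Job 1: 11
  Job 2: 7
  Job 3: 6
  Job 4: 14
Max job total = 14
Lower bound = max(20, 14) = 20

20


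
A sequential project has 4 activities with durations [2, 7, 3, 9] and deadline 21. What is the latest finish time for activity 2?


LF(activity 2) = deadline - sum of successor durations
Successors: activities 3 through 4 with durations [3, 9]
Sum of successor durations = 12
LF = 21 - 12 = 9

9


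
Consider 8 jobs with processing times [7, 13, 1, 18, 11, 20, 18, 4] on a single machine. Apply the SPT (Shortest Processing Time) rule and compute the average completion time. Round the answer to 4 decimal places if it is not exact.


Sort jobs by processing time (SPT order): [1, 4, 7, 11, 13, 18, 18, 20]
Compute completion times sequentially:
  Job 1: processing = 1, completes at 1
  Job 2: processing = 4, completes at 5
  Job 3: processing = 7, completes at 12
  Job 4: processing = 11, completes at 23
  Job 5: processing = 13, completes at 36
  Job 6: processing = 18, completes at 54
  Job 7: processing = 18, completes at 72
  Job 8: processing = 20, completes at 92
Sum of completion times = 295
Average completion time = 295/8 = 36.875

36.875


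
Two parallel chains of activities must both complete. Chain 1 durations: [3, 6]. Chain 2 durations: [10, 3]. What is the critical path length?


Path A total = 3 + 6 = 9
Path B total = 10 + 3 = 13
Critical path = longest path = max(9, 13) = 13

13


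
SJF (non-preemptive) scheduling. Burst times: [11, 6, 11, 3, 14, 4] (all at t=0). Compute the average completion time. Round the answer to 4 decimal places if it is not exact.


SJF order (ascending): [3, 4, 6, 11, 11, 14]
Completion times:
  Job 1: burst=3, C=3
  Job 2: burst=4, C=7
  Job 3: burst=6, C=13
  Job 4: burst=11, C=24
  Job 5: burst=11, C=35
  Job 6: burst=14, C=49
Average completion = 131/6 = 21.8333

21.8333


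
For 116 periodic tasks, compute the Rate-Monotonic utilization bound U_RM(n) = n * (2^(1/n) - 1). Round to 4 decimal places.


Compute 2^(1/116) = 1.0059932951
Subtract 1: 1.0059932951 - 1 = 0.0059932951
Multiply by n: 116 * 0.0059932951 = 0.6952222316
Round to 4 dp: 0.6952

0.6952


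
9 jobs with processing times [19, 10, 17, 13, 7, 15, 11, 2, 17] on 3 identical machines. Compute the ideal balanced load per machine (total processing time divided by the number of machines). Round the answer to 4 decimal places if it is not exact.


Total processing time = 19 + 10 + 17 + 13 + 7 + 15 + 11 + 2 + 17 = 111
Number of machines = 3
Ideal balanced load = 111 / 3 = 37.0

37.0


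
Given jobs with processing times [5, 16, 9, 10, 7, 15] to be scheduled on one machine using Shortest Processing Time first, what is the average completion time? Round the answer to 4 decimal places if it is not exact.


Sort jobs by processing time (SPT order): [5, 7, 9, 10, 15, 16]
Compute completion times sequentially:
  Job 1: processing = 5, completes at 5
  Job 2: processing = 7, completes at 12
  Job 3: processing = 9, completes at 21
  Job 4: processing = 10, completes at 31
  Job 5: processing = 15, completes at 46
  Job 6: processing = 16, completes at 62
Sum of completion times = 177
Average completion time = 177/6 = 29.5

29.5


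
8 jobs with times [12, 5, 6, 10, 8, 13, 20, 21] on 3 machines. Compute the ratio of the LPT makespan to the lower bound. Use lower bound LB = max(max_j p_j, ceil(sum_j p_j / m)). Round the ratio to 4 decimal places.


LPT order: [21, 20, 13, 12, 10, 8, 6, 5]
Machine loads after assignment: [34, 30, 31]
LPT makespan = 34
Lower bound = max(max_job, ceil(total/3)) = max(21, 32) = 32
Ratio = 34 / 32 = 1.0625

1.0625


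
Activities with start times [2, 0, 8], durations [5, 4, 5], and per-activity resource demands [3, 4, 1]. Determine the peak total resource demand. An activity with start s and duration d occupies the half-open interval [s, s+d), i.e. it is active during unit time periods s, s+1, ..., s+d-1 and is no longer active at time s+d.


Each activity i is active on [start_i, start_i + duration_i).
Compute total resource usage per time slot:
  t=0: active resources = [4], total = 4
  t=1: active resources = [4], total = 4
  t=2: active resources = [3, 4], total = 7
  t=3: active resources = [3, 4], total = 7
  t=4: active resources = [3], total = 3
  t=5: active resources = [3], total = 3
  t=6: active resources = [3], total = 3
  t=7: active resources = [], total = 0
  t=8: active resources = [1], total = 1
  t=9: active resources = [1], total = 1
  t=10: active resources = [1], total = 1
  t=11: active resources = [1], total = 1
  t=12: active resources = [1], total = 1
Peak resource demand = 7

7


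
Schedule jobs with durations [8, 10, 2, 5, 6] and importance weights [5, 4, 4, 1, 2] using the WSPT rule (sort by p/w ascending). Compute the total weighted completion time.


Compute p/w ratios and sort ascending (WSPT): [(2, 4), (8, 5), (10, 4), (6, 2), (5, 1)]
Compute weighted completion times:
  Job (p=2,w=4): C=2, w*C=4*2=8
  Job (p=8,w=5): C=10, w*C=5*10=50
  Job (p=10,w=4): C=20, w*C=4*20=80
  Job (p=6,w=2): C=26, w*C=2*26=52
  Job (p=5,w=1): C=31, w*C=1*31=31
Total weighted completion time = 221

221


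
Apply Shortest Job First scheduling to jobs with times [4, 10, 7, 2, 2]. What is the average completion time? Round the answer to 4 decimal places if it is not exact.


SJF order (ascending): [2, 2, 4, 7, 10]
Completion times:
  Job 1: burst=2, C=2
  Job 2: burst=2, C=4
  Job 3: burst=4, C=8
  Job 4: burst=7, C=15
  Job 5: burst=10, C=25
Average completion = 54/5 = 10.8

10.8


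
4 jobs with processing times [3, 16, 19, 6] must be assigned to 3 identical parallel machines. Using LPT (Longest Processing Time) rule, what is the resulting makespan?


Sort jobs in decreasing order (LPT): [19, 16, 6, 3]
Assign each job to the least loaded machine:
  Machine 1: jobs [19], load = 19
  Machine 2: jobs [16], load = 16
  Machine 3: jobs [6, 3], load = 9
Makespan = max load = 19

19


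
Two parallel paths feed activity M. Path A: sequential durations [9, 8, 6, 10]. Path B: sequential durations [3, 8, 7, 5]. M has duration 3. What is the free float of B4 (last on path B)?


ES(B4) = sum of predecessors on chain B = 18
EF(B4) = ES + duration = 18 + 5 = 23
Successor of B4 is M. ES(M) = max(sum(A), sum(B)) = max(33, 23) = 33
Free float = ES(successor) - EF(current) = 33 - 23 = 10

10


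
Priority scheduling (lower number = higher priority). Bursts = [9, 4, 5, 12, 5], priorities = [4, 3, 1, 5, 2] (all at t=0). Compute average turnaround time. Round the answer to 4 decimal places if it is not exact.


Sort by priority (ascending = highest first):
Order: [(1, 5), (2, 5), (3, 4), (4, 9), (5, 12)]
Completion times:
  Priority 1, burst=5, C=5
  Priority 2, burst=5, C=10
  Priority 3, burst=4, C=14
  Priority 4, burst=9, C=23
  Priority 5, burst=12, C=35
Average turnaround = 87/5 = 17.4

17.4


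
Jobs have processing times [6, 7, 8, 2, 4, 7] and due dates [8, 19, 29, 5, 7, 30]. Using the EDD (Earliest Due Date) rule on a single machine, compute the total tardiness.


Sort by due date (EDD order): [(2, 5), (4, 7), (6, 8), (7, 19), (8, 29), (7, 30)]
Compute completion times and tardiness:
  Job 1: p=2, d=5, C=2, tardiness=max(0,2-5)=0
  Job 2: p=4, d=7, C=6, tardiness=max(0,6-7)=0
  Job 3: p=6, d=8, C=12, tardiness=max(0,12-8)=4
  Job 4: p=7, d=19, C=19, tardiness=max(0,19-19)=0
  Job 5: p=8, d=29, C=27, tardiness=max(0,27-29)=0
  Job 6: p=7, d=30, C=34, tardiness=max(0,34-30)=4
Total tardiness = 8

8


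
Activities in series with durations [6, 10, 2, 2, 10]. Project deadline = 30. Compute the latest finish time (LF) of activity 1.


LF(activity 1) = deadline - sum of successor durations
Successors: activities 2 through 5 with durations [10, 2, 2, 10]
Sum of successor durations = 24
LF = 30 - 24 = 6

6


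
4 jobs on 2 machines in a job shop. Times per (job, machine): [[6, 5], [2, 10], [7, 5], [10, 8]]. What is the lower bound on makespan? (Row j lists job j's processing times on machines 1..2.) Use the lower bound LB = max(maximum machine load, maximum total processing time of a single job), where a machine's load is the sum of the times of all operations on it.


Machine loads:
  Machine 1: 6 + 2 + 7 + 10 = 25
  Machine 2: 5 + 10 + 5 + 8 = 28
Max machine load = 28
Job totals:
  Job 1: 11
  Job 2: 12
  Job 3: 12
  Job 4: 18
Max job total = 18
Lower bound = max(28, 18) = 28

28


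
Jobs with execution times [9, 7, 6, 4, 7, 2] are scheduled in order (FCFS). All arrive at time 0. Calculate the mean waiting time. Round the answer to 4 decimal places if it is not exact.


FCFS order (as given): [9, 7, 6, 4, 7, 2]
Waiting times:
  Job 1: wait = 0
  Job 2: wait = 9
  Job 3: wait = 16
  Job 4: wait = 22
  Job 5: wait = 26
  Job 6: wait = 33
Sum of waiting times = 106
Average waiting time = 106/6 = 17.6667

17.6667


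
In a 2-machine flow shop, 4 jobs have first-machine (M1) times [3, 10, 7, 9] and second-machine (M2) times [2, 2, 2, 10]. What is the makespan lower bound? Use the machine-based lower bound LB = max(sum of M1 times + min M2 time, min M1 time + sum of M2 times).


LB1 = sum(M1 times) + min(M2 times) = 29 + 2 = 31
LB2 = min(M1 times) + sum(M2 times) = 3 + 16 = 19
Lower bound = max(LB1, LB2) = max(31, 19) = 31

31


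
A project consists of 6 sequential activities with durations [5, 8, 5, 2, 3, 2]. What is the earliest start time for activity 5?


Activity 5 starts after activities 1 through 4 complete.
Predecessor durations: [5, 8, 5, 2]
ES = 5 + 8 + 5 + 2 = 20

20


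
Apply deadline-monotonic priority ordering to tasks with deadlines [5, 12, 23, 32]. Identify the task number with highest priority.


Sort tasks by relative deadline (ascending):
  Task 1: deadline = 5
  Task 2: deadline = 12
  Task 3: deadline = 23
  Task 4: deadline = 32
Priority order (highest first): [1, 2, 3, 4]
Highest priority task = 1

1


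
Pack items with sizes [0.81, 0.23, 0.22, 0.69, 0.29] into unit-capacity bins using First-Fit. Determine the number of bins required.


Place items sequentially using First-Fit:
  Item 0.81 -> new Bin 1
  Item 0.23 -> new Bin 2
  Item 0.22 -> Bin 2 (now 0.45)
  Item 0.69 -> new Bin 3
  Item 0.29 -> Bin 2 (now 0.74)
Total bins used = 3

3


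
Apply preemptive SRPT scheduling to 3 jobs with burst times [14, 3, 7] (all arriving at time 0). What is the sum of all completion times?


Since all jobs arrive at t=0, SRPT equals SPT ordering.
SPT order: [3, 7, 14]
Completion times:
  Job 1: p=3, C=3
  Job 2: p=7, C=10
  Job 3: p=14, C=24
Total completion time = 3 + 10 + 24 = 37

37


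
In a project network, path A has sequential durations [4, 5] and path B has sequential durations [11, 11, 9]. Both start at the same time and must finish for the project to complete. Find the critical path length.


Path A total = 4 + 5 = 9
Path B total = 11 + 11 + 9 = 31
Critical path = longest path = max(9, 31) = 31

31


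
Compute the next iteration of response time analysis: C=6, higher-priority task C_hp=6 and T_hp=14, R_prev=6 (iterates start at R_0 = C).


R_next = C + ceil(R_prev / T_hp) * C_hp
ceil(6 / 14) = ceil(0.4286) = 1
Interference = 1 * 6 = 6
R_next = 6 + 6 = 12

12


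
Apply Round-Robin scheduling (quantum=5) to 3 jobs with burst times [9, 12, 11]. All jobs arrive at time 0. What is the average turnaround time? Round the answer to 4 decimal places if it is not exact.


Time quantum = 5
Execution trace:
  J1 runs 5 units, time = 5
  J2 runs 5 units, time = 10
  J3 runs 5 units, time = 15
  J1 runs 4 units, time = 19
  J2 runs 5 units, time = 24
  J3 runs 5 units, time = 29
  J2 runs 2 units, time = 31
  J3 runs 1 units, time = 32
Finish times: [19, 31, 32]
Average turnaround = 82/3 = 27.3333

27.3333


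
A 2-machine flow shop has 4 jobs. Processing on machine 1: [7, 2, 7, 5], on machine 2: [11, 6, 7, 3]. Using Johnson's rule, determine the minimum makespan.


Apply Johnson's rule:
  Group 1 (a <= b): [(2, 2, 6), (1, 7, 11), (3, 7, 7)]
  Group 2 (a > b): [(4, 5, 3)]
Optimal job order: [2, 1, 3, 4]
Schedule:
  Job 2: M1 done at 2, M2 done at 8
  Job 1: M1 done at 9, M2 done at 20
  Job 3: M1 done at 16, M2 done at 27
  Job 4: M1 done at 21, M2 done at 30
Makespan = 30

30


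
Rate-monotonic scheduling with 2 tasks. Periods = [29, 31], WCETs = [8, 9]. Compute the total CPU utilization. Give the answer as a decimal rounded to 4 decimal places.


Compute individual utilizations (exact fractions):
  Task 1: C/T = 8/29 (approx. 0.2759)
  Task 2: C/T = 9/31 (approx. 0.2903)
Total utilization U = 8/29 + 9/31 = 509/899
Rounded to 4 decimal places: U = 0.5662
RM (Liu & Layland) bound for 2 tasks = 0.828427; compare with U = 509/899 (approx. 0.566185)
U <= bound, so schedulable by RM sufficient condition.

0.5662


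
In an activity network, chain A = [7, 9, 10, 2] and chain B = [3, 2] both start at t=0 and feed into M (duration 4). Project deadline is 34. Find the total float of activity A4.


Forward pass: ES(A4) = sum of predecessors on chain A = 26
EF = ES + duration = 26 + 2 = 28
Backward pass: LF(M) = deadline = 34; LS(M) = 34 - 4 = 30
LF(A4) = LS(M) - sum(successors on chain A) = 30 - 0 = 30
LS = LF - duration = 30 - 2 = 28
Total float = LS - ES = 28 - 26 = 2

2


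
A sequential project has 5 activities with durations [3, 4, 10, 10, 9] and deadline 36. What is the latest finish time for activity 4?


LF(activity 4) = deadline - sum of successor durations
Successors: activities 5 through 5 with durations [9]
Sum of successor durations = 9
LF = 36 - 9 = 27

27


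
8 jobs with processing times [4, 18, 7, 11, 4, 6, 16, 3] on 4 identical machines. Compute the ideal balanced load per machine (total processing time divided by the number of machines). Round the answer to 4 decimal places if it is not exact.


Total processing time = 4 + 18 + 7 + 11 + 4 + 6 + 16 + 3 = 69
Number of machines = 4
Ideal balanced load = 69 / 4 = 17.25

17.25


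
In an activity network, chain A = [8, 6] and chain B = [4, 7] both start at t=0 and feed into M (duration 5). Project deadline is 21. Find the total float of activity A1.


Forward pass: ES(A1) = sum of predecessors on chain A = 0
EF = ES + duration = 0 + 8 = 8
Backward pass: LF(M) = deadline = 21; LS(M) = 21 - 5 = 16
LF(A1) = LS(M) - sum(successors on chain A) = 16 - 6 = 10
LS = LF - duration = 10 - 8 = 2
Total float = LS - ES = 2 - 0 = 2

2


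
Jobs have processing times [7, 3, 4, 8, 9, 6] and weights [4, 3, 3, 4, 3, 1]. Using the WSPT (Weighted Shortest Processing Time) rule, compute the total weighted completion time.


Compute p/w ratios and sort ascending (WSPT): [(3, 3), (4, 3), (7, 4), (8, 4), (9, 3), (6, 1)]
Compute weighted completion times:
  Job (p=3,w=3): C=3, w*C=3*3=9
  Job (p=4,w=3): C=7, w*C=3*7=21
  Job (p=7,w=4): C=14, w*C=4*14=56
  Job (p=8,w=4): C=22, w*C=4*22=88
  Job (p=9,w=3): C=31, w*C=3*31=93
  Job (p=6,w=1): C=37, w*C=1*37=37
Total weighted completion time = 304

304


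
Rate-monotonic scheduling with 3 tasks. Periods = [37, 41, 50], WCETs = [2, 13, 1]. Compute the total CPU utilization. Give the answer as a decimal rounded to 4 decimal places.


Compute individual utilizations (exact fractions):
  Task 1: C/T = 2/37 (approx. 0.0541)
  Task 2: C/T = 13/41 (approx. 0.3171)
  Task 3: C/T = 1/50 (approx. 0.02)
Total utilization U = 2/37 + 13/41 + 1/50 = 29667/75850
Rounded to 4 decimal places: U = 0.3911
RM (Liu & Layland) bound for 3 tasks = 0.779763; compare with U = 29667/75850 (approx. 0.391127)
U <= bound, so schedulable by RM sufficient condition.

0.3911


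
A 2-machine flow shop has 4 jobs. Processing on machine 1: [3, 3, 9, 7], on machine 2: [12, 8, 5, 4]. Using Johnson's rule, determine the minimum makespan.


Apply Johnson's rule:
  Group 1 (a <= b): [(1, 3, 12), (2, 3, 8)]
  Group 2 (a > b): [(3, 9, 5), (4, 7, 4)]
Optimal job order: [1, 2, 3, 4]
Schedule:
  Job 1: M1 done at 3, M2 done at 15
  Job 2: M1 done at 6, M2 done at 23
  Job 3: M1 done at 15, M2 done at 28
  Job 4: M1 done at 22, M2 done at 32
Makespan = 32

32


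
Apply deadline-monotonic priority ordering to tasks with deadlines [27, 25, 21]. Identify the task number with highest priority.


Sort tasks by relative deadline (ascending):
  Task 3: deadline = 21
  Task 2: deadline = 25
  Task 1: deadline = 27
Priority order (highest first): [3, 2, 1]
Highest priority task = 3

3


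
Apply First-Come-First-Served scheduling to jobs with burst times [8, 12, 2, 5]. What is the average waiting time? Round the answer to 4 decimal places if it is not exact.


FCFS order (as given): [8, 12, 2, 5]
Waiting times:
  Job 1: wait = 0
  Job 2: wait = 8
  Job 3: wait = 20
  Job 4: wait = 22
Sum of waiting times = 50
Average waiting time = 50/4 = 12.5

12.5


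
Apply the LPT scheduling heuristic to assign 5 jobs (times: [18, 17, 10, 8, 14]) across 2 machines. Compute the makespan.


Sort jobs in decreasing order (LPT): [18, 17, 14, 10, 8]
Assign each job to the least loaded machine:
  Machine 1: jobs [18, 10, 8], load = 36
  Machine 2: jobs [17, 14], load = 31
Makespan = max load = 36

36


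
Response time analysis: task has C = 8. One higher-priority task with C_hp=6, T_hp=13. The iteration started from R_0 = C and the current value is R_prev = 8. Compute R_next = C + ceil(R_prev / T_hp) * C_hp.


R_next = C + ceil(R_prev / T_hp) * C_hp
ceil(8 / 13) = ceil(0.6154) = 1
Interference = 1 * 6 = 6
R_next = 8 + 6 = 14

14


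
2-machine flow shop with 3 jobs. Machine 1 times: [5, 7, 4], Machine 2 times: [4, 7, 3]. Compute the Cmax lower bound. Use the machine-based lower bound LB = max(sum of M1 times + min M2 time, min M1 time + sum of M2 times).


LB1 = sum(M1 times) + min(M2 times) = 16 + 3 = 19
LB2 = min(M1 times) + sum(M2 times) = 4 + 14 = 18
Lower bound = max(LB1, LB2) = max(19, 18) = 19

19


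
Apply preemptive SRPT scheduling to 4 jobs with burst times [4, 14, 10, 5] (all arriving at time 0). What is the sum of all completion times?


Since all jobs arrive at t=0, SRPT equals SPT ordering.
SPT order: [4, 5, 10, 14]
Completion times:
  Job 1: p=4, C=4
  Job 2: p=5, C=9
  Job 3: p=10, C=19
  Job 4: p=14, C=33
Total completion time = 4 + 9 + 19 + 33 = 65

65


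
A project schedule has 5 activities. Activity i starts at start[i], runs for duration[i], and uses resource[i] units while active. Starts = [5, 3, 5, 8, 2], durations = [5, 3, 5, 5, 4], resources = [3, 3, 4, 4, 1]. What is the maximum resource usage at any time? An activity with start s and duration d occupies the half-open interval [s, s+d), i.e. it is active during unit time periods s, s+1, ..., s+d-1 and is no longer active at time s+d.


Each activity i is active on [start_i, start_i + duration_i).
Compute total resource usage per time slot:
  t=0: active resources = [], total = 0
  t=1: active resources = [], total = 0
  t=2: active resources = [1], total = 1
  t=3: active resources = [3, 1], total = 4
  t=4: active resources = [3, 1], total = 4
  t=5: active resources = [3, 3, 4, 1], total = 11
  t=6: active resources = [3, 4], total = 7
  t=7: active resources = [3, 4], total = 7
  t=8: active resources = [3, 4, 4], total = 11
  t=9: active resources = [3, 4, 4], total = 11
  t=10: active resources = [4], total = 4
  t=11: active resources = [4], total = 4
  t=12: active resources = [4], total = 4
Peak resource demand = 11

11


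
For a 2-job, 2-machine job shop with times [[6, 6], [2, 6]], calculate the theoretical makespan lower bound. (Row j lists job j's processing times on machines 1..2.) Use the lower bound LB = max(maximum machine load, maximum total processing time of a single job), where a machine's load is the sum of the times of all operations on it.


Machine loads:
  Machine 1: 6 + 2 = 8
  Machine 2: 6 + 6 = 12
Max machine load = 12
Job totals:
  Job 1: 12
  Job 2: 8
Max job total = 12
Lower bound = max(12, 12) = 12

12


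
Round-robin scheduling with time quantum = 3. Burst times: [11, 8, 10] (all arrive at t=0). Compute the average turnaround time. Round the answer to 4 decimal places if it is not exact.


Time quantum = 3
Execution trace:
  J1 runs 3 units, time = 3
  J2 runs 3 units, time = 6
  J3 runs 3 units, time = 9
  J1 runs 3 units, time = 12
  J2 runs 3 units, time = 15
  J3 runs 3 units, time = 18
  J1 runs 3 units, time = 21
  J2 runs 2 units, time = 23
  J3 runs 3 units, time = 26
  J1 runs 2 units, time = 28
  J3 runs 1 units, time = 29
Finish times: [28, 23, 29]
Average turnaround = 80/3 = 26.6667

26.6667


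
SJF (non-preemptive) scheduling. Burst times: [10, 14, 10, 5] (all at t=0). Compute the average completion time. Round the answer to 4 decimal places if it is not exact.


SJF order (ascending): [5, 10, 10, 14]
Completion times:
  Job 1: burst=5, C=5
  Job 2: burst=10, C=15
  Job 3: burst=10, C=25
  Job 4: burst=14, C=39
Average completion = 84/4 = 21.0

21.0


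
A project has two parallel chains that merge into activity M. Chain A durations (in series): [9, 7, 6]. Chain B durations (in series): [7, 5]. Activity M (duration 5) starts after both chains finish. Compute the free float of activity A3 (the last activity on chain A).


ES(A3) = sum of predecessors on chain A = 16
EF(A3) = ES + duration = 16 + 6 = 22
Successor of A3 is M. ES(M) = max(sum(A), sum(B)) = max(22, 12) = 22
Free float = ES(successor) - EF(current) = 22 - 22 = 0

0


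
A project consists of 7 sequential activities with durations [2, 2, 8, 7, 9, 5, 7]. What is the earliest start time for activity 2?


Activity 2 starts after activities 1 through 1 complete.
Predecessor durations: [2]
ES = 2 = 2

2


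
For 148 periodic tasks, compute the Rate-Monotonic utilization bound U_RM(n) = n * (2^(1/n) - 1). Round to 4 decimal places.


Compute 2^(1/148) = 1.0046944113
Subtract 1: 1.0046944113 - 1 = 0.0046944113
Multiply by n: 148 * 0.0046944113 = 0.6947728724
Round to 4 dp: 0.6948

0.6948


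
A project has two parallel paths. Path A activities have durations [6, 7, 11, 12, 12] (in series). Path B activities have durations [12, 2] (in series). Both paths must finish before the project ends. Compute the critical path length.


Path A total = 6 + 7 + 11 + 12 + 12 = 48
Path B total = 12 + 2 = 14
Critical path = longest path = max(48, 14) = 48

48


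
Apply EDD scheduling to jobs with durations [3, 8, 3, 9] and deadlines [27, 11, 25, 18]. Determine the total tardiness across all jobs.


Sort by due date (EDD order): [(8, 11), (9, 18), (3, 25), (3, 27)]
Compute completion times and tardiness:
  Job 1: p=8, d=11, C=8, tardiness=max(0,8-11)=0
  Job 2: p=9, d=18, C=17, tardiness=max(0,17-18)=0
  Job 3: p=3, d=25, C=20, tardiness=max(0,20-25)=0
  Job 4: p=3, d=27, C=23, tardiness=max(0,23-27)=0
Total tardiness = 0

0


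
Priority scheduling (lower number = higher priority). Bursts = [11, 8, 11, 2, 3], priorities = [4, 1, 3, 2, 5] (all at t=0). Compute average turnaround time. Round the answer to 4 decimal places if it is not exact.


Sort by priority (ascending = highest first):
Order: [(1, 8), (2, 2), (3, 11), (4, 11), (5, 3)]
Completion times:
  Priority 1, burst=8, C=8
  Priority 2, burst=2, C=10
  Priority 3, burst=11, C=21
  Priority 4, burst=11, C=32
  Priority 5, burst=3, C=35
Average turnaround = 106/5 = 21.2

21.2


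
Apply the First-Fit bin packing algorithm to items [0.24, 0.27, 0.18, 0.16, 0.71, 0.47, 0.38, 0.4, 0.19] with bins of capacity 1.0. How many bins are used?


Place items sequentially using First-Fit:
  Item 0.24 -> new Bin 1
  Item 0.27 -> Bin 1 (now 0.51)
  Item 0.18 -> Bin 1 (now 0.69)
  Item 0.16 -> Bin 1 (now 0.85)
  Item 0.71 -> new Bin 2
  Item 0.47 -> new Bin 3
  Item 0.38 -> Bin 3 (now 0.85)
  Item 0.4 -> new Bin 4
  Item 0.19 -> Bin 2 (now 0.9)
Total bins used = 4

4


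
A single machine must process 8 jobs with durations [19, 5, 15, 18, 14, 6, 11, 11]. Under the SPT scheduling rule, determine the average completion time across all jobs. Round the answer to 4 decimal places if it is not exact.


Sort jobs by processing time (SPT order): [5, 6, 11, 11, 14, 15, 18, 19]
Compute completion times sequentially:
  Job 1: processing = 5, completes at 5
  Job 2: processing = 6, completes at 11
  Job 3: processing = 11, completes at 22
  Job 4: processing = 11, completes at 33
  Job 5: processing = 14, completes at 47
  Job 6: processing = 15, completes at 62
  Job 7: processing = 18, completes at 80
  Job 8: processing = 19, completes at 99
Sum of completion times = 359
Average completion time = 359/8 = 44.875

44.875


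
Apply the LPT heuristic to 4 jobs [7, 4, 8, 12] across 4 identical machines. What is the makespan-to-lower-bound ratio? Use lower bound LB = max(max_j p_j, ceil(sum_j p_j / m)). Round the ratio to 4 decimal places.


LPT order: [12, 8, 7, 4]
Machine loads after assignment: [12, 8, 7, 4]
LPT makespan = 12
Lower bound = max(max_job, ceil(total/4)) = max(12, 8) = 12
Ratio = 12 / 12 = 1.0

1.0


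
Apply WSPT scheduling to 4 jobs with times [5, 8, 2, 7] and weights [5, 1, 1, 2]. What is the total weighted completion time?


Compute p/w ratios and sort ascending (WSPT): [(5, 5), (2, 1), (7, 2), (8, 1)]
Compute weighted completion times:
  Job (p=5,w=5): C=5, w*C=5*5=25
  Job (p=2,w=1): C=7, w*C=1*7=7
  Job (p=7,w=2): C=14, w*C=2*14=28
  Job (p=8,w=1): C=22, w*C=1*22=22
Total weighted completion time = 82

82


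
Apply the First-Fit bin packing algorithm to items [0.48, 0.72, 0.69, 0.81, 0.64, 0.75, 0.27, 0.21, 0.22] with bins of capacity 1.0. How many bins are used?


Place items sequentially using First-Fit:
  Item 0.48 -> new Bin 1
  Item 0.72 -> new Bin 2
  Item 0.69 -> new Bin 3
  Item 0.81 -> new Bin 4
  Item 0.64 -> new Bin 5
  Item 0.75 -> new Bin 6
  Item 0.27 -> Bin 1 (now 0.75)
  Item 0.21 -> Bin 1 (now 0.96)
  Item 0.22 -> Bin 2 (now 0.94)
Total bins used = 6

6


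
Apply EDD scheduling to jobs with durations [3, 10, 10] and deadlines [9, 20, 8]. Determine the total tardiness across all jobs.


Sort by due date (EDD order): [(10, 8), (3, 9), (10, 20)]
Compute completion times and tardiness:
  Job 1: p=10, d=8, C=10, tardiness=max(0,10-8)=2
  Job 2: p=3, d=9, C=13, tardiness=max(0,13-9)=4
  Job 3: p=10, d=20, C=23, tardiness=max(0,23-20)=3
Total tardiness = 9

9


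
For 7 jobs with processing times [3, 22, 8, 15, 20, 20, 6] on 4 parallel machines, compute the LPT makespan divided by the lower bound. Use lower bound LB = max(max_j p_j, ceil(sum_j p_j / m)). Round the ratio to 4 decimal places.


LPT order: [22, 20, 20, 15, 8, 6, 3]
Machine loads after assignment: [22, 26, 23, 23]
LPT makespan = 26
Lower bound = max(max_job, ceil(total/4)) = max(22, 24) = 24
Ratio = 26 / 24 = 1.0833

1.0833


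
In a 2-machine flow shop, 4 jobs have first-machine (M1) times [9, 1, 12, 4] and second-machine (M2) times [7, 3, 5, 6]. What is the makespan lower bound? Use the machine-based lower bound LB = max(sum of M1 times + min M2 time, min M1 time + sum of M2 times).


LB1 = sum(M1 times) + min(M2 times) = 26 + 3 = 29
LB2 = min(M1 times) + sum(M2 times) = 1 + 21 = 22
Lower bound = max(LB1, LB2) = max(29, 22) = 29

29


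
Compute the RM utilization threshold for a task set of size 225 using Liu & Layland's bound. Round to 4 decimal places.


Compute 2^(1/225) = 1.0030854042
Subtract 1: 1.0030854042 - 1 = 0.0030854042
Multiply by n: 225 * 0.0030854042 = 0.6942159450
Round to 4 dp: 0.6942

0.6942


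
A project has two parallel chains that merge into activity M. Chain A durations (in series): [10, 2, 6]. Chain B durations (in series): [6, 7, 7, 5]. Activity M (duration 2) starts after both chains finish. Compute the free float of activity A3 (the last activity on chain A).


ES(A3) = sum of predecessors on chain A = 12
EF(A3) = ES + duration = 12 + 6 = 18
Successor of A3 is M. ES(M) = max(sum(A), sum(B)) = max(18, 25) = 25
Free float = ES(successor) - EF(current) = 25 - 18 = 7

7


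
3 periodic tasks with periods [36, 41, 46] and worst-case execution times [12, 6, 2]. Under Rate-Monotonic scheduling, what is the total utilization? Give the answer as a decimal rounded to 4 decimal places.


Compute individual utilizations (exact fractions):
  Task 1: C/T = 12/36 = 1/3 (approx. 0.3333)
  Task 2: C/T = 6/41 (approx. 0.1463)
  Task 3: C/T = 2/46 = 1/23 (approx. 0.0435)
Total utilization U = 1/3 + 6/41 + 1/23 = 1480/2829
Rounded to 4 decimal places: U = 0.5232
RM (Liu & Layland) bound for 3 tasks = 0.779763; compare with U = 1480/2829 (approx. 0.523153)
U <= bound, so schedulable by RM sufficient condition.

0.5232


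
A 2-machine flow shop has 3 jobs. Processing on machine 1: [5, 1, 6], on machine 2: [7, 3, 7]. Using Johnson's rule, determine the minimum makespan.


Apply Johnson's rule:
  Group 1 (a <= b): [(2, 1, 3), (1, 5, 7), (3, 6, 7)]
  Group 2 (a > b): []
Optimal job order: [2, 1, 3]
Schedule:
  Job 2: M1 done at 1, M2 done at 4
  Job 1: M1 done at 6, M2 done at 13
  Job 3: M1 done at 12, M2 done at 20
Makespan = 20

20


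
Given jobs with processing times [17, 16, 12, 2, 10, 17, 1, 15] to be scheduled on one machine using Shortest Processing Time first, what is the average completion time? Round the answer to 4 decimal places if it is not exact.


Sort jobs by processing time (SPT order): [1, 2, 10, 12, 15, 16, 17, 17]
Compute completion times sequentially:
  Job 1: processing = 1, completes at 1
  Job 2: processing = 2, completes at 3
  Job 3: processing = 10, completes at 13
  Job 4: processing = 12, completes at 25
  Job 5: processing = 15, completes at 40
  Job 6: processing = 16, completes at 56
  Job 7: processing = 17, completes at 73
  Job 8: processing = 17, completes at 90
Sum of completion times = 301
Average completion time = 301/8 = 37.625

37.625


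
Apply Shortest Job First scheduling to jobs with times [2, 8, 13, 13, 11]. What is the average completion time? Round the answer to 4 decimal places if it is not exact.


SJF order (ascending): [2, 8, 11, 13, 13]
Completion times:
  Job 1: burst=2, C=2
  Job 2: burst=8, C=10
  Job 3: burst=11, C=21
  Job 4: burst=13, C=34
  Job 5: burst=13, C=47
Average completion = 114/5 = 22.8

22.8


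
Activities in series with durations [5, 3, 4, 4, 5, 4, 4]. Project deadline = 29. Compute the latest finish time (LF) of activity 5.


LF(activity 5) = deadline - sum of successor durations
Successors: activities 6 through 7 with durations [4, 4]
Sum of successor durations = 8
LF = 29 - 8 = 21

21


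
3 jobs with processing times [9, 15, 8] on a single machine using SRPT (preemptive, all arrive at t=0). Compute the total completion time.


Since all jobs arrive at t=0, SRPT equals SPT ordering.
SPT order: [8, 9, 15]
Completion times:
  Job 1: p=8, C=8
  Job 2: p=9, C=17
  Job 3: p=15, C=32
Total completion time = 8 + 17 + 32 = 57

57


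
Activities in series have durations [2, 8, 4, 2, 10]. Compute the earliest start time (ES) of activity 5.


Activity 5 starts after activities 1 through 4 complete.
Predecessor durations: [2, 8, 4, 2]
ES = 2 + 8 + 4 + 2 = 16

16


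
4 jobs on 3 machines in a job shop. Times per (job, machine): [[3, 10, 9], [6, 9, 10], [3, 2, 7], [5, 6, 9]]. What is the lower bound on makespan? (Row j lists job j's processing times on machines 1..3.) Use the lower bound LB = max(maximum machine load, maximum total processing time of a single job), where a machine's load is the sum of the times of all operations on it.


Machine loads:
  Machine 1: 3 + 6 + 3 + 5 = 17
  Machine 2: 10 + 9 + 2 + 6 = 27
  Machine 3: 9 + 10 + 7 + 9 = 35
Max machine load = 35
Job totals:
  Job 1: 22
  Job 2: 25
  Job 3: 12
  Job 4: 20
Max job total = 25
Lower bound = max(35, 25) = 35

35


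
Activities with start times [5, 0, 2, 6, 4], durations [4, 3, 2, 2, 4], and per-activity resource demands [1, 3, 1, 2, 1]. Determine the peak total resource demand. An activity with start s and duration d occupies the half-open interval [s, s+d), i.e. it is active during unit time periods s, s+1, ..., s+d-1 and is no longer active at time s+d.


Each activity i is active on [start_i, start_i + duration_i).
Compute total resource usage per time slot:
  t=0: active resources = [3], total = 3
  t=1: active resources = [3], total = 3
  t=2: active resources = [3, 1], total = 4
  t=3: active resources = [1], total = 1
  t=4: active resources = [1], total = 1
  t=5: active resources = [1, 1], total = 2
  t=6: active resources = [1, 2, 1], total = 4
  t=7: active resources = [1, 2, 1], total = 4
  t=8: active resources = [1], total = 1
Peak resource demand = 4

4


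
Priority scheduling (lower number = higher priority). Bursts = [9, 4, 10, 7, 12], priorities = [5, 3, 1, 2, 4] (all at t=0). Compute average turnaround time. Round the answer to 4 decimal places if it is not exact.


Sort by priority (ascending = highest first):
Order: [(1, 10), (2, 7), (3, 4), (4, 12), (5, 9)]
Completion times:
  Priority 1, burst=10, C=10
  Priority 2, burst=7, C=17
  Priority 3, burst=4, C=21
  Priority 4, burst=12, C=33
  Priority 5, burst=9, C=42
Average turnaround = 123/5 = 24.6

24.6
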